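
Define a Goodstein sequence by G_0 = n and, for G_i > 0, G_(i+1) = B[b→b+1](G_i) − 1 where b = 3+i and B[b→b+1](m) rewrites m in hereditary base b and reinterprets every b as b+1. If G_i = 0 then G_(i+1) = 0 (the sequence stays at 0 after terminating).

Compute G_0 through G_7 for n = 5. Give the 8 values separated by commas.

G_0=5  [base 3] 3 + 2  →[3↦4]→  4 + 2 = 6  −1 ⇒ G_1=5
G_1=5  [base 4] 4 + 1  →[4↦5]→  5 + 1 = 6  −1 ⇒ G_2=5
G_2=5  [base 5] 5  →[5↦6]→  6 = 6  −1 ⇒ G_3=5
G_3=5  [base 6] 5  →[6↦7]→  5 = 5  −1 ⇒ G_4=4
G_4=4  [base 7] 4  →[7↦8]→  4 = 4  −1 ⇒ G_5=3
G_5=3  [base 8] 3  →[8↦9]→  3 = 3  −1 ⇒ G_6=2
G_6=2  [base 9] 2  →[9↦10]→  2 = 2  −1 ⇒ G_7=1

5, 5, 5, 5, 4, 3, 2, 1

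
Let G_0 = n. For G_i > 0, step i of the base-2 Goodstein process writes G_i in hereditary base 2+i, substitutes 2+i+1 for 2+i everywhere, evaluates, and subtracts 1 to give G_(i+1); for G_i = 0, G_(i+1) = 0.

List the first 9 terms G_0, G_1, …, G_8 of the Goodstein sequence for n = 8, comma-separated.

8, 80, 553, 6310, 93395, 1647195, 33554571, 774841151, 20000000211

i=0: 8 = 2^(2 + 1) (b=2); 2→3: 3^(3 + 1) = 81; 81−1 = 80
i=1: 80 = 2·3^3 + 2·3^2 + 2·3 + 2 (b=3); 3→4: 2·4^4 + 2·4^2 + 2·4 + 2 = 554; 554−1 = 553
i=2: 553 = 2·4^4 + 2·4^2 + 2·4 + 1 (b=4); 4→5: 2·5^5 + 2·5^2 + 2·5 + 1 = 6311; 6311−1 = 6310
i=3: 6310 = 2·5^5 + 2·5^2 + 2·5 (b=5); 5→6: 2·6^6 + 2·6^2 + 2·6 = 93396; 93396−1 = 93395
i=4: 93395 = 2·6^6 + 2·6^2 + 6 + 5 (b=6); 6→7: 2·7^7 + 2·7^2 + 7 + 5 = 1647196; 1647196−1 = 1647195
i=5: 1647195 = 2·7^7 + 2·7^2 + 7 + 4 (b=7); 7→8: 2·8^8 + 2·8^2 + 8 + 4 = 33554572; 33554572−1 = 33554571
i=6: 33554571 = 2·8^8 + 2·8^2 + 8 + 3 (b=8); 8→9: 2·9^9 + 2·9^2 + 9 + 3 = 774841152; 774841152−1 = 774841151
i=7: 774841151 = 2·9^9 + 2·9^2 + 9 + 2 (b=9); 9→10: 2·10^10 + 2·10^2 + 10 + 2 = 20000000212; 20000000212−1 = 20000000211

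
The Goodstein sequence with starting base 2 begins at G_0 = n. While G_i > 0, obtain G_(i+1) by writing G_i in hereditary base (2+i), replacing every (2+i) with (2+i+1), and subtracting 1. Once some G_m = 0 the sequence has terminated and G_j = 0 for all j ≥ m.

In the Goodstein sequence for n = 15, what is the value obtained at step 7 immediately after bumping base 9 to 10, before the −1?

15 —HB2→ 2^(2 + 1) + 2^2 + 2 + 1 —bump→ 3^(3 + 1) + 3^3 + 3 + 1 = 112 —(−1)→ 111
111 —HB3→ 3^(3 + 1) + 3^3 + 3 —bump→ 4^(4 + 1) + 4^4 + 4 = 1284 —(−1)→ 1283
1283 —HB4→ 4^(4 + 1) + 4^4 + 3 —bump→ 5^(5 + 1) + 5^5 + 3 = 18753 —(−1)→ 18752
18752 —HB5→ 5^(5 + 1) + 5^5 + 2 —bump→ 6^(6 + 1) + 6^6 + 2 = 326594 —(−1)→ 326593
326593 —HB6→ 6^(6 + 1) + 6^6 + 1 —bump→ 7^(7 + 1) + 7^7 + 1 = 6588345 —(−1)→ 6588344
6588344 —HB7→ 7^(7 + 1) + 7^7 —bump→ 8^(8 + 1) + 8^8 = 150994944 —(−1)→ 150994943
150994943 —HB8→ 8^(8 + 1) + 7·8^7 + 7·8^6 + 7·8^5 + 7·8^4 + 7·8^3 + 7·8^2 + 7·8 + 7 —bump→ 9^(9 + 1) + 7·9^7 + 7·9^6 + 7·9^5 + 7·9^4 + 7·9^3 + 7·9^2 + 7·9 + 7 = 3524450281 —(−1)→ 3524450280

100077777776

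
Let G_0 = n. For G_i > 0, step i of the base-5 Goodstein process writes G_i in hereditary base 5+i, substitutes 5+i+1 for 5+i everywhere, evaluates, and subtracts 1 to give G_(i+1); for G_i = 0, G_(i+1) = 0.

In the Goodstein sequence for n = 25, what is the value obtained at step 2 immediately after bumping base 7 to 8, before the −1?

25 —HB5→ 5^2 —bump→ 6^2 = 36 —(−1)→ 35
35 —HB6→ 5·6 + 5 —bump→ 5·7 + 5 = 40 —(−1)→ 39
39 —HB7→ 5·7 + 4 —bump→ 5·8 + 4 = 44 —(−1)→ 43

44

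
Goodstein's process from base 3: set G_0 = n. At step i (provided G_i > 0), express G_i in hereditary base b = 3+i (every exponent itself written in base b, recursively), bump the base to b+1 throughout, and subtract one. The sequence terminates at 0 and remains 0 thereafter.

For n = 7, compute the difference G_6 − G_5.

G_0 = 7. HB_3(7) = 2·3 + 1. Bump = 9. G_1 = 8.
G_1 = 8. HB_4(8) = 2·4. Bump = 10. G_2 = 9.
G_2 = 9. HB_5(9) = 5 + 4. Bump = 10. G_3 = 9.
G_3 = 9. HB_6(9) = 6 + 3. Bump = 10. G_4 = 9.
G_4 = 9. HB_7(9) = 7 + 2. Bump = 10. G_5 = 9.
G_5 = 9. HB_8(9) = 8 + 1. Bump = 10. G_6 = 9.

0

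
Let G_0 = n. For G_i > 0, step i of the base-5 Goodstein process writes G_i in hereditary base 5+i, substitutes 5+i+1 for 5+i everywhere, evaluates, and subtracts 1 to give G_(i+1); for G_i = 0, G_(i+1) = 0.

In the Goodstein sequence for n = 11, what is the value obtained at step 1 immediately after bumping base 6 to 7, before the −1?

14

[0] 11 ≡ 2·5 + 1 (base 5). Lift 6: 13. −1: 12.
[1] 12 ≡ 2·6 (base 6). Lift 7: 14. −1: 13.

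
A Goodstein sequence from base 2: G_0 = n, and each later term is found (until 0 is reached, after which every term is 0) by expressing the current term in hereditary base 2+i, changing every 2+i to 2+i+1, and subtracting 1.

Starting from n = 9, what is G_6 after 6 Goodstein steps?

50333399

G_0=9  [base 2] 2^(2 + 1) + 1  →[2↦3]→  3^(3 + 1) + 1 = 82  −1 ⇒ G_1=81
G_1=81  [base 3] 3^(3 + 1)  →[3↦4]→  4^(4 + 1) = 1024  −1 ⇒ G_2=1023
G_2=1023  [base 4] 3·4^4 + 3·4^3 + 3·4^2 + 3·4 + 3  →[4↦5]→  3·5^5 + 3·5^3 + 3·5^2 + 3·5 + 3 = 9843  −1 ⇒ G_3=9842
G_3=9842  [base 5] 3·5^5 + 3·5^3 + 3·5^2 + 3·5 + 2  →[5↦6]→  3·6^6 + 3·6^3 + 3·6^2 + 3·6 + 2 = 140744  −1 ⇒ G_4=140743
G_4=140743  [base 6] 3·6^6 + 3·6^3 + 3·6^2 + 3·6 + 1  →[6↦7]→  3·7^7 + 3·7^3 + 3·7^2 + 3·7 + 1 = 2471827  −1 ⇒ G_5=2471826
G_5=2471826  [base 7] 3·7^7 + 3·7^3 + 3·7^2 + 3·7  →[7↦8]→  3·8^8 + 3·8^3 + 3·8^2 + 3·8 = 50333400  −1 ⇒ G_6=50333399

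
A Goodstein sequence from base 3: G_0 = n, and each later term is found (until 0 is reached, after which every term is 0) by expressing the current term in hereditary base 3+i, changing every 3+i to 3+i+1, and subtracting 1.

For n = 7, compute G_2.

9

G_0 = 7. HB_3(7) = 2·3 + 1. Bump = 9. G_1 = 8.
G_1 = 8. HB_4(8) = 2·4. Bump = 10. G_2 = 9.
G_2 = 9. HB_5(9) = 5 + 4. Bump = 10. G_3 = 9.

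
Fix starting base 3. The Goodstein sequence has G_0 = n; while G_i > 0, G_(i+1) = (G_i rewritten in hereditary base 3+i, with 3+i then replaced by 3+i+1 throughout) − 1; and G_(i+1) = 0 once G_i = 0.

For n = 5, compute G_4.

4

[0] 5 ≡ 3 + 2 (base 3). Lift 4: 6. −1: 5.
[1] 5 ≡ 4 + 1 (base 4). Lift 5: 6. −1: 5.
[2] 5 ≡ 5 (base 5). Lift 6: 6. −1: 5.
[3] 5 ≡ 5 (base 6). Lift 7: 5. −1: 4.
[4] 4 ≡ 4 (base 7). Lift 8: 4. −1: 3.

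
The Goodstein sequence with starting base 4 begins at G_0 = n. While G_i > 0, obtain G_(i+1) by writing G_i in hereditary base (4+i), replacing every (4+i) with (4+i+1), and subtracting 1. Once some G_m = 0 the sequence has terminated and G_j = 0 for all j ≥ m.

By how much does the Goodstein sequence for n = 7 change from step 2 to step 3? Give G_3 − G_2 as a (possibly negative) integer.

0

base 4: 7 = 4 + 3; at 5: 5 + 3 = 8; next = 7
base 5: 7 = 5 + 2; at 6: 6 + 2 = 8; next = 7
base 6: 7 = 6 + 1; at 7: 7 + 1 = 8; next = 7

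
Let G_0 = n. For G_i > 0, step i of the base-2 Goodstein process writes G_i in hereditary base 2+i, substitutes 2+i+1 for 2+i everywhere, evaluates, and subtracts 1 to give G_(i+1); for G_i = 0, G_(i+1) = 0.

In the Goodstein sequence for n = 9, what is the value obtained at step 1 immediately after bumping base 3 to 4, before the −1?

(0) 9|_2 = 2^(2 + 1) + 1 ↦ 3^(3 + 1) + 1|_3 = 82 ⇒ 81
(1) 81|_3 = 3^(3 + 1) ↦ 4^(4 + 1)|_4 = 1024 ⇒ 1023

1024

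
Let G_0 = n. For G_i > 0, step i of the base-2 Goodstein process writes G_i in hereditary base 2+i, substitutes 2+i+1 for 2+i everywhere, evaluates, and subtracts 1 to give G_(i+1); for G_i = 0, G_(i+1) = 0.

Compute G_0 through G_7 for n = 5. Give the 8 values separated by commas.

5, 27, 255, 467, 775, 1197, 1751, 2454

[0] 5 ≡ 2^2 + 1 (base 2). Lift 3: 28. −1: 27.
[1] 27 ≡ 3^3 (base 3). Lift 4: 256. −1: 255.
[2] 255 ≡ 3·4^3 + 3·4^2 + 3·4 + 3 (base 4). Lift 5: 468. −1: 467.
[3] 467 ≡ 3·5^3 + 3·5^2 + 3·5 + 2 (base 5). Lift 6: 776. −1: 775.
[4] 775 ≡ 3·6^3 + 3·6^2 + 3·6 + 1 (base 6). Lift 7: 1198. −1: 1197.
[5] 1197 ≡ 3·7^3 + 3·7^2 + 3·7 (base 7). Lift 8: 1752. −1: 1751.
[6] 1751 ≡ 3·8^3 + 3·8^2 + 2·8 + 7 (base 8). Lift 9: 2455. −1: 2454.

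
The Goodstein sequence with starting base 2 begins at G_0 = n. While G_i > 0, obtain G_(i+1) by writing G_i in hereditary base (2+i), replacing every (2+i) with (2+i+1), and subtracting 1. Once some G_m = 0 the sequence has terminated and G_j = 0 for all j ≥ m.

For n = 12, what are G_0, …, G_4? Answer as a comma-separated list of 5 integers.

G_0 = 12. HB_2(12) = 2^(2 + 1) + 2^2. Bump = 108. G_1 = 107.
G_1 = 107. HB_3(107) = 3^(3 + 1) + 2·3^2 + 2·3 + 2. Bump = 1066. G_2 = 1065.
G_2 = 1065. HB_4(1065) = 4^(4 + 1) + 2·4^2 + 2·4 + 1. Bump = 15686. G_3 = 15685.
G_3 = 15685. HB_5(15685) = 5^(5 + 1) + 2·5^2 + 2·5. Bump = 280020. G_4 = 280019.

12, 107, 1065, 15685, 280019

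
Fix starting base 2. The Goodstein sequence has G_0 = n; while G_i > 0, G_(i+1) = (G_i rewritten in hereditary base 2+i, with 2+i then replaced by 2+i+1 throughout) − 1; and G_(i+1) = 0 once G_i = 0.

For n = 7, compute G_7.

i=0: 7 = 2^2 + 2 + 1 (b=2); 2→3: 3^3 + 3 + 1 = 31; 31−1 = 30
i=1: 30 = 3^3 + 3 (b=3); 3→4: 4^4 + 4 = 260; 260−1 = 259
i=2: 259 = 4^4 + 3 (b=4); 4→5: 5^5 + 3 = 3128; 3128−1 = 3127
i=3: 3127 = 5^5 + 2 (b=5); 5→6: 6^6 + 2 = 46658; 46658−1 = 46657
i=4: 46657 = 6^6 + 1 (b=6); 6→7: 7^7 + 1 = 823544; 823544−1 = 823543
i=5: 823543 = 7^7 (b=7); 7→8: 8^8 = 16777216; 16777216−1 = 16777215
i=6: 16777215 = 7·8^7 + 7·8^6 + 7·8^5 + 7·8^4 + 7·8^3 + 7·8^2 + 7·8 + 7 (b=8); 8→9: 7·9^7 + 7·9^6 + 7·9^5 + 7·9^4 + 7·9^3 + 7·9^2 + 7·9 + 7 = 37665880; 37665880−1 = 37665879
i=7: 37665879 = 7·9^7 + 7·9^6 + 7·9^5 + 7·9^4 + 7·9^3 + 7·9^2 + 7·9 + 6 (b=9); 9→10: 7·10^7 + 7·10^6 + 7·10^5 + 7·10^4 + 7·10^3 + 7·10^2 + 7·10 + 6 = 77777776; 77777776−1 = 77777775

37665879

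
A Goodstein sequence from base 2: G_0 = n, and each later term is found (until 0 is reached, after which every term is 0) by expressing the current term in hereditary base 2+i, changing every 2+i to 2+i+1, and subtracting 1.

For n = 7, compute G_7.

[0] 7 ≡ 2^2 + 2 + 1 (base 2). Lift 3: 31. −1: 30.
[1] 30 ≡ 3^3 + 3 (base 3). Lift 4: 260. −1: 259.
[2] 259 ≡ 4^4 + 3 (base 4). Lift 5: 3128. −1: 3127.
[3] 3127 ≡ 5^5 + 2 (base 5). Lift 6: 46658. −1: 46657.
[4] 46657 ≡ 6^6 + 1 (base 6). Lift 7: 823544. −1: 823543.
[5] 823543 ≡ 7^7 (base 7). Lift 8: 16777216. −1: 16777215.
[6] 16777215 ≡ 7·8^7 + 7·8^6 + 7·8^5 + 7·8^4 + 7·8^3 + 7·8^2 + 7·8 + 7 (base 8). Lift 9: 37665880. −1: 37665879.

37665879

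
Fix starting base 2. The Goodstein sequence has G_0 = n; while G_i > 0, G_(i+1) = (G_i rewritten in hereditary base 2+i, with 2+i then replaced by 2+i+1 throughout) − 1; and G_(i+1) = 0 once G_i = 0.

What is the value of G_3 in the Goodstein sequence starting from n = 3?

2

i=0: 3 = 2 + 1 (b=2); 2→3: 3 + 1 = 4; 4−1 = 3
i=1: 3 = 3 (b=3); 3→4: 4 = 4; 4−1 = 3
i=2: 3 = 3 (b=4); 4→5: 3 = 3; 3−1 = 2
i=3: 2 = 2 (b=5); 5→6: 2 = 2; 2−1 = 1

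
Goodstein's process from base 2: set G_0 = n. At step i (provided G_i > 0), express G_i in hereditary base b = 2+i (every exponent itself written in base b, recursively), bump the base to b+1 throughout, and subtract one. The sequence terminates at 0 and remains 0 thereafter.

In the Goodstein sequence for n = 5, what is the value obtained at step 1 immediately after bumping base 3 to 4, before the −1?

step 0: 5 = 2^2 + 1; sub 3 for 2: 3^3 + 1; = 28; G_1 = 28−1 = 27
step 1: 27 = 3^3; sub 4 for 3: 4^4; = 256; G_2 = 256−1 = 255

256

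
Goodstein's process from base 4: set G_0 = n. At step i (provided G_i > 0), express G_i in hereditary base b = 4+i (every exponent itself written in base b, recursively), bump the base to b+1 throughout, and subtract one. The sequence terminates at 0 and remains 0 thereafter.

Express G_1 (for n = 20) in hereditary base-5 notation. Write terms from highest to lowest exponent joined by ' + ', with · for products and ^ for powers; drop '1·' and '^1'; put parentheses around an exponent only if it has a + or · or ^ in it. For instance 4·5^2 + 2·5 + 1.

[0] 20 ≡ 4^2 + 4 (base 4). Lift 5: 30. −1: 29.
[1] 29 ≡ 5^2 + 4 (base 5). Lift 6: 40. −1: 39.

5^2 + 4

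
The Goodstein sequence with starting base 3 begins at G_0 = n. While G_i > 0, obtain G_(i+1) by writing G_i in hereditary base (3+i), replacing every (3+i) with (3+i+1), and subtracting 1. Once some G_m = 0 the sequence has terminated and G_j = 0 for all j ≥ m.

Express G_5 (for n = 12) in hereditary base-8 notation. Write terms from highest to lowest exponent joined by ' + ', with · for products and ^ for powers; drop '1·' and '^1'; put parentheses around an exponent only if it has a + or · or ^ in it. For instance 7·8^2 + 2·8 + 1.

7·8 + 7

i=0: 12 = 3^2 + 3 (b=3); 3→4: 4^2 + 4 = 20; 20−1 = 19
i=1: 19 = 4^2 + 3 (b=4); 4→5: 5^2 + 3 = 28; 28−1 = 27
i=2: 27 = 5^2 + 2 (b=5); 5→6: 6^2 + 2 = 38; 38−1 = 37
i=3: 37 = 6^2 + 1 (b=6); 6→7: 7^2 + 1 = 50; 50−1 = 49
i=4: 49 = 7^2 (b=7); 7→8: 8^2 = 64; 64−1 = 63
i=5: 63 = 7·8 + 7 (b=8); 8→9: 7·9 + 7 = 70; 70−1 = 69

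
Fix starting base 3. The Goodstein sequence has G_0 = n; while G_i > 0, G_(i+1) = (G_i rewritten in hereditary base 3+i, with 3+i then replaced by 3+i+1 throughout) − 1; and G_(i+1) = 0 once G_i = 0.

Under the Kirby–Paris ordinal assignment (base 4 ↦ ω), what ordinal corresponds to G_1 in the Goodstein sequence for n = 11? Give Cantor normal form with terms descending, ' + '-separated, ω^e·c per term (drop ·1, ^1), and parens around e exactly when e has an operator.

ω^2 + 1

step 0: 11 = 3^2 + 2; sub 4 for 3: 4^2 + 2; = 18; G_1 = 18−1 = 17
step 1: 17 = 4^2 + 1; sub 5 for 4: 5^2 + 1; = 26; G_2 = 26−1 = 25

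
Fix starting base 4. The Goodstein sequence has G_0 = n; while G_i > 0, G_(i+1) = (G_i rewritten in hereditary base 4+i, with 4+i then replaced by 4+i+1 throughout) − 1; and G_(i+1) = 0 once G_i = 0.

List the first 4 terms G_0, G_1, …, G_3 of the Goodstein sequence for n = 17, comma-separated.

17, 25, 35, 39

(0) 17|_4 = 4^2 + 1 ↦ 5^2 + 1|_5 = 26 ⇒ 25
(1) 25|_5 = 5^2 ↦ 6^2|_6 = 36 ⇒ 35
(2) 35|_6 = 5·6 + 5 ↦ 5·7 + 5|_7 = 40 ⇒ 39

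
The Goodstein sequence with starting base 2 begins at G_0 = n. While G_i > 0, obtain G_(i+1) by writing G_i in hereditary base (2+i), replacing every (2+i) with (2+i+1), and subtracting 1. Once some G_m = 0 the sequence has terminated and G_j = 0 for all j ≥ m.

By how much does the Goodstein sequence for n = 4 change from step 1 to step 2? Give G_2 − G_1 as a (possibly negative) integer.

step 0: 4 = 2^2; sub 3 for 2: 3^3; = 27; G_1 = 27−1 = 26
step 1: 26 = 2·3^2 + 2·3 + 2; sub 4 for 3: 2·4^2 + 2·4 + 2; = 42; G_2 = 42−1 = 41

15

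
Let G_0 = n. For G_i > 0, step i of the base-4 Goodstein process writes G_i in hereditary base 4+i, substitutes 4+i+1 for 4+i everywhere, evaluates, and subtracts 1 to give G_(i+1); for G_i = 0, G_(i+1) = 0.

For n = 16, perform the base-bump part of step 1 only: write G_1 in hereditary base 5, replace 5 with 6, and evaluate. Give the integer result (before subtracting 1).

28

step 0: 16 = 4^2; sub 5 for 4: 5^2; = 25; G_1 = 25−1 = 24
step 1: 24 = 4·5 + 4; sub 6 for 5: 4·6 + 4; = 28; G_2 = 28−1 = 27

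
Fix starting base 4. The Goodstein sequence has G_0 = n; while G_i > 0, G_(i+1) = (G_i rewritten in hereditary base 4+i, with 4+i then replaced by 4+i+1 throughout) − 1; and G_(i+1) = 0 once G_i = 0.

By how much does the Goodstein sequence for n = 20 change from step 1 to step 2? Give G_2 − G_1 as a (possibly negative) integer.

10

G_0=20  [base 4] 4^2 + 4  →[4↦5]→  5^2 + 5 = 30  −1 ⇒ G_1=29
G_1=29  [base 5] 5^2 + 4  →[5↦6]→  6^2 + 4 = 40  −1 ⇒ G_2=39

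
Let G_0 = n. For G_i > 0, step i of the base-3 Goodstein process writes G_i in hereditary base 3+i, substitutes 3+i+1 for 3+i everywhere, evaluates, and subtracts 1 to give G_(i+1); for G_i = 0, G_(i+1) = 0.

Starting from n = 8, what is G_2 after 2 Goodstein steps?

10

8 —HB3→ 2·3 + 2 —bump→ 2·4 + 2 = 10 —(−1)→ 9
9 —HB4→ 2·4 + 1 —bump→ 2·5 + 1 = 11 —(−1)→ 10
10 —HB5→ 2·5 —bump→ 2·6 = 12 —(−1)→ 11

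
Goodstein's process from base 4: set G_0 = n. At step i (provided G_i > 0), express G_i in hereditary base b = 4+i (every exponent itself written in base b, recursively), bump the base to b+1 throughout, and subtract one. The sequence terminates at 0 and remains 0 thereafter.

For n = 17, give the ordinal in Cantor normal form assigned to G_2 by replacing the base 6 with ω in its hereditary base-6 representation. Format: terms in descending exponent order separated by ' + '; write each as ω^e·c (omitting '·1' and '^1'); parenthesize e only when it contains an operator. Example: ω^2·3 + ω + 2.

17 —HB4→ 4^2 + 1 —bump→ 5^2 + 1 = 26 —(−1)→ 25
25 —HB5→ 5^2 —bump→ 6^2 = 36 —(−1)→ 35

ω·5 + 5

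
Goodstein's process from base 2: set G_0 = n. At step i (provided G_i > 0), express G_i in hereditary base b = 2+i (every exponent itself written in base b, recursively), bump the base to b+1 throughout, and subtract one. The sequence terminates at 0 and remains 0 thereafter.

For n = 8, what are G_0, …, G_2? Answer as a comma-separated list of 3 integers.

base 2: 8 = 2^(2 + 1); at 3: 3^(3 + 1) = 81; next = 80
base 3: 80 = 2·3^3 + 2·3^2 + 2·3 + 2; at 4: 2·4^4 + 2·4^2 + 2·4 + 2 = 554; next = 553

8, 80, 553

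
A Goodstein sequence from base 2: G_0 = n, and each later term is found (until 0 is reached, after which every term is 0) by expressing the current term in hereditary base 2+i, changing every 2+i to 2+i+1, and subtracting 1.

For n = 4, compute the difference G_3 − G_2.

G_0 = 4. HB_2(4) = 2^2. Bump = 27. G_1 = 26.
G_1 = 26. HB_3(26) = 2·3^2 + 2·3 + 2. Bump = 42. G_2 = 41.
G_2 = 41. HB_4(41) = 2·4^2 + 2·4 + 1. Bump = 61. G_3 = 60.

19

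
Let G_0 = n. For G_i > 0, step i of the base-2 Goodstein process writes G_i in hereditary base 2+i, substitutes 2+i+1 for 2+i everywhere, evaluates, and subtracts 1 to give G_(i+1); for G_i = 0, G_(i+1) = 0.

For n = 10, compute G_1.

83

(0) 10|_2 = 2^(2 + 1) + 2 ↦ 3^(3 + 1) + 3|_3 = 84 ⇒ 83
(1) 83|_3 = 3^(3 + 1) + 2 ↦ 4^(4 + 1) + 2|_4 = 1026 ⇒ 1025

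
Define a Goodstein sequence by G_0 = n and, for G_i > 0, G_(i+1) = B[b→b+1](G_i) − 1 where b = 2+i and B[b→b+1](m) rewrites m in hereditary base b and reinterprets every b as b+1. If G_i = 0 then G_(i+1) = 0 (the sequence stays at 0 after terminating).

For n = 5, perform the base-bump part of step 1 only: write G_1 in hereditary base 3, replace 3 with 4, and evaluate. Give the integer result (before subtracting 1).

256

5 —HB2→ 2^2 + 1 —bump→ 3^3 + 1 = 28 —(−1)→ 27
27 —HB3→ 3^3 —bump→ 4^4 = 256 —(−1)→ 255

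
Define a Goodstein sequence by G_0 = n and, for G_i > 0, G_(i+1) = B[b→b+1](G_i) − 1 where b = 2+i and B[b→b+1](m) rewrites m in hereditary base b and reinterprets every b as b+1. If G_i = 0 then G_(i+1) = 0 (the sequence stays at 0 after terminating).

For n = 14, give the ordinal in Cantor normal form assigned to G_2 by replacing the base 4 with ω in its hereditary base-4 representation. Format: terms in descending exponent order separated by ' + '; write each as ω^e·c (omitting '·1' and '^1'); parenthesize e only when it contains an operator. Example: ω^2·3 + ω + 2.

ω^(ω + 1) + ω^ω + 1

step 0: 14 = 2^(2 + 1) + 2^2 + 2; sub 3 for 2: 3^(3 + 1) + 3^3 + 3; = 111; G_1 = 111−1 = 110
step 1: 110 = 3^(3 + 1) + 3^3 + 2; sub 4 for 3: 4^(4 + 1) + 4^4 + 2; = 1282; G_2 = 1282−1 = 1281
step 2: 1281 = 4^(4 + 1) + 4^4 + 1; sub 5 for 4: 5^(5 + 1) + 5^5 + 1; = 18751; G_3 = 18751−1 = 18750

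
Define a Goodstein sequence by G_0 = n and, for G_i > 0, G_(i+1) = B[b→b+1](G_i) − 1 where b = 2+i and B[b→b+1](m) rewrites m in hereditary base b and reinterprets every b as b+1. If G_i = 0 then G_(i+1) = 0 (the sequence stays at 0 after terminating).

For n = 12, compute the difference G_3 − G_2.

[0] 12 ≡ 2^(2 + 1) + 2^2 (base 2). Lift 3: 108. −1: 107.
[1] 107 ≡ 3^(3 + 1) + 2·3^2 + 2·3 + 2 (base 3). Lift 4: 1066. −1: 1065.
[2] 1065 ≡ 4^(4 + 1) + 2·4^2 + 2·4 + 1 (base 4). Lift 5: 15686. −1: 15685.

14620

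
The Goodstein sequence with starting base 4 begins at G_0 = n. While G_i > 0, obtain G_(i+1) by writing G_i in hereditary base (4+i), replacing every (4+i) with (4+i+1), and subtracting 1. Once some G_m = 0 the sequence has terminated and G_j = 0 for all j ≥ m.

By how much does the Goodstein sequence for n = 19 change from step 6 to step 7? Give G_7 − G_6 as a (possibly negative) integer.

G_0=19  [base 4] 4^2 + 3  →[4↦5]→  5^2 + 3 = 28  −1 ⇒ G_1=27
G_1=27  [base 5] 5^2 + 2  →[5↦6]→  6^2 + 2 = 38  −1 ⇒ G_2=37
G_2=37  [base 6] 6^2 + 1  →[6↦7]→  7^2 + 1 = 50  −1 ⇒ G_3=49
G_3=49  [base 7] 7^2  →[7↦8]→  8^2 = 64  −1 ⇒ G_4=63
G_4=63  [base 8] 7·8 + 7  →[8↦9]→  7·9 + 7 = 70  −1 ⇒ G_5=69
G_5=69  [base 9] 7·9 + 6  →[9↦10]→  7·10 + 6 = 76  −1 ⇒ G_6=75
G_6=75  [base 10] 7·10 + 5  →[10↦11]→  7·11 + 5 = 82  −1 ⇒ G_7=81

6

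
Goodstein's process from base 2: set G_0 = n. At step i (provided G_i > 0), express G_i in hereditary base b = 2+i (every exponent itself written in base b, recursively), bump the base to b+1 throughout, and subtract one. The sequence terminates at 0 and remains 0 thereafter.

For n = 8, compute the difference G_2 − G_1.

473

(0) 8|_2 = 2^(2 + 1) ↦ 3^(3 + 1)|_3 = 81 ⇒ 80
(1) 80|_3 = 2·3^3 + 2·3^2 + 2·3 + 2 ↦ 2·4^4 + 2·4^2 + 2·4 + 2|_4 = 554 ⇒ 553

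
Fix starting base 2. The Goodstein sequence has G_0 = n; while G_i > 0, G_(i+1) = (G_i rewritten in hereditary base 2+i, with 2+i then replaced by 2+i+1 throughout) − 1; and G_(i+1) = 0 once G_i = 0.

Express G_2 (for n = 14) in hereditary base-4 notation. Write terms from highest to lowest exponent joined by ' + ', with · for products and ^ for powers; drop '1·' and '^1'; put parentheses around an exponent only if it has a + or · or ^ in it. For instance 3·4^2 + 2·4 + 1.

14 —HB2→ 2^(2 + 1) + 2^2 + 2 —bump→ 3^(3 + 1) + 3^3 + 3 = 111 —(−1)→ 110
110 —HB3→ 3^(3 + 1) + 3^3 + 2 —bump→ 4^(4 + 1) + 4^4 + 2 = 1282 —(−1)→ 1281

4^(4 + 1) + 4^4 + 1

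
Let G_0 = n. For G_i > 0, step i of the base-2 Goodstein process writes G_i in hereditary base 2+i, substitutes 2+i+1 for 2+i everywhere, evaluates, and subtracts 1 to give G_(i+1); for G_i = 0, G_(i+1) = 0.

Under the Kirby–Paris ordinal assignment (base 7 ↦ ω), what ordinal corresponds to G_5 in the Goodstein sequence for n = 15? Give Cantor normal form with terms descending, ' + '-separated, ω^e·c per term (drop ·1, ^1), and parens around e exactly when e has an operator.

(0) 15|_2 = 2^(2 + 1) + 2^2 + 2 + 1 ↦ 3^(3 + 1) + 3^3 + 3 + 1|_3 = 112 ⇒ 111
(1) 111|_3 = 3^(3 + 1) + 3^3 + 3 ↦ 4^(4 + 1) + 4^4 + 4|_4 = 1284 ⇒ 1283
(2) 1283|_4 = 4^(4 + 1) + 4^4 + 3 ↦ 5^(5 + 1) + 5^5 + 3|_5 = 18753 ⇒ 18752
(3) 18752|_5 = 5^(5 + 1) + 5^5 + 2 ↦ 6^(6 + 1) + 6^6 + 2|_6 = 326594 ⇒ 326593
(4) 326593|_6 = 6^(6 + 1) + 6^6 + 1 ↦ 7^(7 + 1) + 7^7 + 1|_7 = 6588345 ⇒ 6588344
(5) 6588344|_7 = 7^(7 + 1) + 7^7 ↦ 8^(8 + 1) + 8^8|_8 = 150994944 ⇒ 150994943

ω^(ω + 1) + ω^ω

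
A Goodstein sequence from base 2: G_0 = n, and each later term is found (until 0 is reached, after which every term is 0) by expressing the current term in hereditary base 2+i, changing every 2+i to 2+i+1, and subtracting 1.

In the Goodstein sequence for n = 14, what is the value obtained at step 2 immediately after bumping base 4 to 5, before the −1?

18751

i=0: 14 = 2^(2 + 1) + 2^2 + 2 (b=2); 2→3: 3^(3 + 1) + 3^3 + 3 = 111; 111−1 = 110
i=1: 110 = 3^(3 + 1) + 3^3 + 2 (b=3); 3→4: 4^(4 + 1) + 4^4 + 2 = 1282; 1282−1 = 1281
i=2: 1281 = 4^(4 + 1) + 4^4 + 1 (b=4); 4→5: 5^(5 + 1) + 5^5 + 1 = 18751; 18751−1 = 18750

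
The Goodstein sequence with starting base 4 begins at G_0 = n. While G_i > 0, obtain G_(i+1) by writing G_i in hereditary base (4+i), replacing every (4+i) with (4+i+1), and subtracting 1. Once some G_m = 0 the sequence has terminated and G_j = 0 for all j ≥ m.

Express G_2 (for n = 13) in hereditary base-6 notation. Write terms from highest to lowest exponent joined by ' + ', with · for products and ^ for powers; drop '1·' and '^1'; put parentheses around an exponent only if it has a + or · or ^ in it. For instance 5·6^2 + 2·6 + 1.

13 —HB4→ 3·4 + 1 —bump→ 3·5 + 1 = 16 —(−1)→ 15
15 —HB5→ 3·5 —bump→ 3·6 = 18 —(−1)→ 17
17 —HB6→ 2·6 + 5 —bump→ 2·7 + 5 = 19 —(−1)→ 18

2·6 + 5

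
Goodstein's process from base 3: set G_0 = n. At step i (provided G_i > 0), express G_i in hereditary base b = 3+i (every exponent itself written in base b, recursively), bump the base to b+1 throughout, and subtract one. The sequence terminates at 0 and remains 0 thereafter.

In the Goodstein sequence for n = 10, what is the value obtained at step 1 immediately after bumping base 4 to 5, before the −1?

25

[0] 10 ≡ 3^2 + 1 (base 3). Lift 4: 17. −1: 16.
[1] 16 ≡ 4^2 (base 4). Lift 5: 25. −1: 24.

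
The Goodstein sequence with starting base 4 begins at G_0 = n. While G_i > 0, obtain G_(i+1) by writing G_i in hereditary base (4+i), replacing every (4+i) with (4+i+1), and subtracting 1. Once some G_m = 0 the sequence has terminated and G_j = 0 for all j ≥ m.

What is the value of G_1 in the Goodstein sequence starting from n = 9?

G_0=9  [base 4] 2·4 + 1  →[4↦5]→  2·5 + 1 = 11  −1 ⇒ G_1=10
G_1=10  [base 5] 2·5  →[5↦6]→  2·6 = 12  −1 ⇒ G_2=11

10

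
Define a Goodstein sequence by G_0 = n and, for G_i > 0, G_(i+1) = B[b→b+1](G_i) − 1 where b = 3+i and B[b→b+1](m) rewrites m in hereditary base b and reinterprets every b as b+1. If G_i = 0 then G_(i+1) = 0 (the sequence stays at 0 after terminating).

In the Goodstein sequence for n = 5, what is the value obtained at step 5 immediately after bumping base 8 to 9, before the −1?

base 3: 5 = 3 + 2; at 4: 4 + 2 = 6; next = 5
base 4: 5 = 4 + 1; at 5: 5 + 1 = 6; next = 5
base 5: 5 = 5; at 6: 6 = 6; next = 5
base 6: 5 = 5; at 7: 5 = 5; next = 4
base 7: 4 = 4; at 8: 4 = 4; next = 3
base 8: 3 = 3; at 9: 3 = 3; next = 2

3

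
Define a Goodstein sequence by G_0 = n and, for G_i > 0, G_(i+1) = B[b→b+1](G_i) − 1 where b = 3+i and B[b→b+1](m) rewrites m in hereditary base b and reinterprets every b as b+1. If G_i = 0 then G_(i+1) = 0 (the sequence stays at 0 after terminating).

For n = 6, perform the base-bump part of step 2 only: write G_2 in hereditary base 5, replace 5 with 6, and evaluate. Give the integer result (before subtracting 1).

8

G_0=6  [base 3] 2·3  →[3↦4]→  2·4 = 8  −1 ⇒ G_1=7
G_1=7  [base 4] 4 + 3  →[4↦5]→  5 + 3 = 8  −1 ⇒ G_2=7
G_2=7  [base 5] 5 + 2  →[5↦6]→  6 + 2 = 8  −1 ⇒ G_3=7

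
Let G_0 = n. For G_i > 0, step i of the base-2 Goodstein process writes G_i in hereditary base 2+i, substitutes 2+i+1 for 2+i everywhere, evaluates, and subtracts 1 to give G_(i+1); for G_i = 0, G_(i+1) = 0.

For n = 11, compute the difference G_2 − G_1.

943

i=0: 11 = 2^(2 + 1) + 2 + 1 (b=2); 2→3: 3^(3 + 1) + 3 + 1 = 85; 85−1 = 84
i=1: 84 = 3^(3 + 1) + 3 (b=3); 3→4: 4^(4 + 1) + 4 = 1028; 1028−1 = 1027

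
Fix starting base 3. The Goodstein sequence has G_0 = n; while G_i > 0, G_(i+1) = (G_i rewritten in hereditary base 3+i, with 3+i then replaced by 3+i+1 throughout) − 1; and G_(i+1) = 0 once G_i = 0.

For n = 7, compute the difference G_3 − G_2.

i=0: 7 = 2·3 + 1 (b=3); 3→4: 2·4 + 1 = 9; 9−1 = 8
i=1: 8 = 2·4 (b=4); 4→5: 2·5 = 10; 10−1 = 9
i=2: 9 = 5 + 4 (b=5); 5→6: 6 + 4 = 10; 10−1 = 9

0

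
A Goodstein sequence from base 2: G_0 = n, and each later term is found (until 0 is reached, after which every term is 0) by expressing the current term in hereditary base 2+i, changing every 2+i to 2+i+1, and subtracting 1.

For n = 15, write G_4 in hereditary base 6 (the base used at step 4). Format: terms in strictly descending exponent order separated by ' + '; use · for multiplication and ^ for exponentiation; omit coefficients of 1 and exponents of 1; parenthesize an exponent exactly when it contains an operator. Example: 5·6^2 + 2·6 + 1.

15 —HB2→ 2^(2 + 1) + 2^2 + 2 + 1 —bump→ 3^(3 + 1) + 3^3 + 3 + 1 = 112 —(−1)→ 111
111 —HB3→ 3^(3 + 1) + 3^3 + 3 —bump→ 4^(4 + 1) + 4^4 + 4 = 1284 —(−1)→ 1283
1283 —HB4→ 4^(4 + 1) + 4^4 + 3 —bump→ 5^(5 + 1) + 5^5 + 3 = 18753 —(−1)→ 18752
18752 —HB5→ 5^(5 + 1) + 5^5 + 2 —bump→ 6^(6 + 1) + 6^6 + 2 = 326594 —(−1)→ 326593
326593 —HB6→ 6^(6 + 1) + 6^6 + 1 —bump→ 7^(7 + 1) + 7^7 + 1 = 6588345 —(−1)→ 6588344

6^(6 + 1) + 6^6 + 1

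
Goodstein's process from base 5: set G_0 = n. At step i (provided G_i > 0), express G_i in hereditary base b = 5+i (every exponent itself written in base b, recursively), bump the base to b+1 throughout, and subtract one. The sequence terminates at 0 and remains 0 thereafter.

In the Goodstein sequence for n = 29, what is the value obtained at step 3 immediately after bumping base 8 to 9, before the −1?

82

base 5: 29 = 5^2 + 4; at 6: 6^2 + 4 = 40; next = 39
base 6: 39 = 6^2 + 3; at 7: 7^2 + 3 = 52; next = 51
base 7: 51 = 7^2 + 2; at 8: 8^2 + 2 = 66; next = 65
base 8: 65 = 8^2 + 1; at 9: 9^2 + 1 = 82; next = 81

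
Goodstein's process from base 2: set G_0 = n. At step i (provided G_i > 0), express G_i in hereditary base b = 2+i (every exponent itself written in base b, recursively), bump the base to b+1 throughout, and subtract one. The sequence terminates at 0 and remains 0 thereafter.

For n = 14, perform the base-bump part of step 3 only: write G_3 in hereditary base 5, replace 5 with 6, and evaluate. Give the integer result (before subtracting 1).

base 2: 14 = 2^(2 + 1) + 2^2 + 2; at 3: 3^(3 + 1) + 3^3 + 3 = 111; next = 110
base 3: 110 = 3^(3 + 1) + 3^3 + 2; at 4: 4^(4 + 1) + 4^4 + 2 = 1282; next = 1281
base 4: 1281 = 4^(4 + 1) + 4^4 + 1; at 5: 5^(5 + 1) + 5^5 + 1 = 18751; next = 18750
base 5: 18750 = 5^(5 + 1) + 5^5; at 6: 6^(6 + 1) + 6^6 = 326592; next = 326591

326592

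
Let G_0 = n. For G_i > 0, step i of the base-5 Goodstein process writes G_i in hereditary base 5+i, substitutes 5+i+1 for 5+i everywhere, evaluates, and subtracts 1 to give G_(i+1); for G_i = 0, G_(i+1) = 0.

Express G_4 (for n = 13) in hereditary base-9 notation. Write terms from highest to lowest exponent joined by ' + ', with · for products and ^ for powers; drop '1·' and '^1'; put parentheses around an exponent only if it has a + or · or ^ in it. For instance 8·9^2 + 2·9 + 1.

9 + 8

G_0 = 13. HB_5(13) = 2·5 + 3. Bump = 15. G_1 = 14.
G_1 = 14. HB_6(14) = 2·6 + 2. Bump = 16. G_2 = 15.
G_2 = 15. HB_7(15) = 2·7 + 1. Bump = 17. G_3 = 16.
G_3 = 16. HB_8(16) = 2·8. Bump = 18. G_4 = 17.
G_4 = 17. HB_9(17) = 9 + 8. Bump = 18. G_5 = 17.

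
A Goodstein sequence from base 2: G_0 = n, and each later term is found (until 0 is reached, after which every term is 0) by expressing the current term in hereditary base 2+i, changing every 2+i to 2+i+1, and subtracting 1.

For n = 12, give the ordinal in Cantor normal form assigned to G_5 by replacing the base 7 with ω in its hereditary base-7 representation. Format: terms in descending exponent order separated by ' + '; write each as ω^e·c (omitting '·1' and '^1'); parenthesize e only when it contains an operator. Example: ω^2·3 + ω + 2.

ω^(ω + 1) + ω^2·2 + ω + 4

[0] 12 ≡ 2^(2 + 1) + 2^2 (base 2). Lift 3: 108. −1: 107.
[1] 107 ≡ 3^(3 + 1) + 2·3^2 + 2·3 + 2 (base 3). Lift 4: 1066. −1: 1065.
[2] 1065 ≡ 4^(4 + 1) + 2·4^2 + 2·4 + 1 (base 4). Lift 5: 15686. −1: 15685.
[3] 15685 ≡ 5^(5 + 1) + 2·5^2 + 2·5 (base 5). Lift 6: 280020. −1: 280019.
[4] 280019 ≡ 6^(6 + 1) + 2·6^2 + 6 + 5 (base 6). Lift 7: 5764911. −1: 5764910.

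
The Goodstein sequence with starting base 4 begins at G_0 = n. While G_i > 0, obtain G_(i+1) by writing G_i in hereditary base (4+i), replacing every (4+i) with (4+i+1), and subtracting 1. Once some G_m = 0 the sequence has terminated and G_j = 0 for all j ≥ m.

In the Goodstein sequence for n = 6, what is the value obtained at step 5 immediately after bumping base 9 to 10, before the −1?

G_0=6  [base 4] 4 + 2  →[4↦5]→  5 + 2 = 7  −1 ⇒ G_1=6
G_1=6  [base 5] 5 + 1  →[5↦6]→  6 + 1 = 7  −1 ⇒ G_2=6
G_2=6  [base 6] 6  →[6↦7]→  7 = 7  −1 ⇒ G_3=6
G_3=6  [base 7] 6  →[7↦8]→  6 = 6  −1 ⇒ G_4=5
G_4=5  [base 8] 5  →[8↦9]→  5 = 5  −1 ⇒ G_5=4
G_5=4  [base 9] 4  →[9↦10]→  4 = 4  −1 ⇒ G_6=3

4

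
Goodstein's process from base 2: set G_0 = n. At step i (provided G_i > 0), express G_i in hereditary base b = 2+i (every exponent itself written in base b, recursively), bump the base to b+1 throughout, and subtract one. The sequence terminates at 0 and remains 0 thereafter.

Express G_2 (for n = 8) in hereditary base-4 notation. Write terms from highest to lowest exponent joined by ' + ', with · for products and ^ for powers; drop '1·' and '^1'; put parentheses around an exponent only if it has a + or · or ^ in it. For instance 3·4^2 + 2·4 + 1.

2·4^4 + 2·4^2 + 2·4 + 1

i=0: 8 = 2^(2 + 1) (b=2); 2→3: 3^(3 + 1) = 81; 81−1 = 80
i=1: 80 = 2·3^3 + 2·3^2 + 2·3 + 2 (b=3); 3→4: 2·4^4 + 2·4^2 + 2·4 + 2 = 554; 554−1 = 553
i=2: 553 = 2·4^4 + 2·4^2 + 2·4 + 1 (b=4); 4→5: 2·5^5 + 2·5^2 + 2·5 + 1 = 6311; 6311−1 = 6310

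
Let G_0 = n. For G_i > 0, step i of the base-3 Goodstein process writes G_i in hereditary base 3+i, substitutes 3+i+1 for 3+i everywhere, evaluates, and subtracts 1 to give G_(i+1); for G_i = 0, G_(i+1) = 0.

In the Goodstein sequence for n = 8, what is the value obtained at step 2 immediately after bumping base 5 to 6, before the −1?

12

8 —HB3→ 2·3 + 2 —bump→ 2·4 + 2 = 10 —(−1)→ 9
9 —HB4→ 2·4 + 1 —bump→ 2·5 + 1 = 11 —(−1)→ 10
10 —HB5→ 2·5 —bump→ 2·6 = 12 —(−1)→ 11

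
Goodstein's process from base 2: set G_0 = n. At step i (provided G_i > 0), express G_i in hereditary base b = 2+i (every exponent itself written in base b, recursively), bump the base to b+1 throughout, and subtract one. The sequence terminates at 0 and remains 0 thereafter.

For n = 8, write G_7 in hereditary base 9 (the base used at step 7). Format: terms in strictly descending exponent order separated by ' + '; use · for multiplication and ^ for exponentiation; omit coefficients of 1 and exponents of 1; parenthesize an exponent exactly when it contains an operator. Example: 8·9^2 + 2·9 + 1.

step 0: 8 = 2^(2 + 1); sub 3 for 2: 3^(3 + 1); = 81; G_1 = 81−1 = 80
step 1: 80 = 2·3^3 + 2·3^2 + 2·3 + 2; sub 4 for 3: 2·4^4 + 2·4^2 + 2·4 + 2; = 554; G_2 = 554−1 = 553
step 2: 553 = 2·4^4 + 2·4^2 + 2·4 + 1; sub 5 for 4: 2·5^5 + 2·5^2 + 2·5 + 1; = 6311; G_3 = 6311−1 = 6310
step 3: 6310 = 2·5^5 + 2·5^2 + 2·5; sub 6 for 5: 2·6^6 + 2·6^2 + 2·6; = 93396; G_4 = 93396−1 = 93395
step 4: 93395 = 2·6^6 + 2·6^2 + 6 + 5; sub 7 for 6: 2·7^7 + 2·7^2 + 7 + 5; = 1647196; G_5 = 1647196−1 = 1647195
step 5: 1647195 = 2·7^7 + 2·7^2 + 7 + 4; sub 8 for 7: 2·8^8 + 2·8^2 + 8 + 4; = 33554572; G_6 = 33554572−1 = 33554571
step 6: 33554571 = 2·8^8 + 2·8^2 + 8 + 3; sub 9 for 8: 2·9^9 + 2·9^2 + 9 + 3; = 774841152; G_7 = 774841152−1 = 774841151
step 7: 774841151 = 2·9^9 + 2·9^2 + 9 + 2; sub 10 for 9: 2·10^10 + 2·10^2 + 10 + 2; = 20000000212; G_8 = 20000000212−1 = 20000000211

2·9^9 + 2·9^2 + 9 + 2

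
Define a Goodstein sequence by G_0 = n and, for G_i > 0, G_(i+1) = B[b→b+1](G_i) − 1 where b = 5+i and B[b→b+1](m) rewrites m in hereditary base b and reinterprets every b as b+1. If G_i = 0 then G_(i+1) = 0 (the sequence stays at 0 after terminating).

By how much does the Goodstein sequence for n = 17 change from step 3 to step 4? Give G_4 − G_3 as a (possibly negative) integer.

G_0=17  [base 5] 3·5 + 2  →[5↦6]→  3·6 + 2 = 20  −1 ⇒ G_1=19
G_1=19  [base 6] 3·6 + 1  →[6↦7]→  3·7 + 1 = 22  −1 ⇒ G_2=21
G_2=21  [base 7] 3·7  →[7↦8]→  3·8 = 24  −1 ⇒ G_3=23
G_3=23  [base 8] 2·8 + 7  →[8↦9]→  2·9 + 7 = 25  −1 ⇒ G_4=24

1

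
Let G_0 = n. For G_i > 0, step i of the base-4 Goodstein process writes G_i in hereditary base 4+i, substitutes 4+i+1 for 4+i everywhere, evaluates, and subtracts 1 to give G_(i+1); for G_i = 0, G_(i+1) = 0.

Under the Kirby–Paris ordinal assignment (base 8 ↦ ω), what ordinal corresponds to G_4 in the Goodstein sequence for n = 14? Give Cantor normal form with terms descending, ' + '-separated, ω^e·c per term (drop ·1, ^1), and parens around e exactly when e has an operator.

G_0=14  [base 4] 3·4 + 2  →[4↦5]→  3·5 + 2 = 17  −1 ⇒ G_1=16
G_1=16  [base 5] 3·5 + 1  →[5↦6]→  3·6 + 1 = 19  −1 ⇒ G_2=18
G_2=18  [base 6] 3·6  →[6↦7]→  3·7 = 21  −1 ⇒ G_3=20
G_3=20  [base 7] 2·7 + 6  →[7↦8]→  2·8 + 6 = 22  −1 ⇒ G_4=21

ω·2 + 5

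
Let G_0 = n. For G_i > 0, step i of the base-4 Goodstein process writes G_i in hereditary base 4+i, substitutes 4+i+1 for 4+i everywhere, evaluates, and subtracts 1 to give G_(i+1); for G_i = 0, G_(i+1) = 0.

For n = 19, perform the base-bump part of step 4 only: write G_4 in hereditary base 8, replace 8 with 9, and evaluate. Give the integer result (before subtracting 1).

i=0: 19 = 4^2 + 3 (b=4); 4→5: 5^2 + 3 = 28; 28−1 = 27
i=1: 27 = 5^2 + 2 (b=5); 5→6: 6^2 + 2 = 38; 38−1 = 37
i=2: 37 = 6^2 + 1 (b=6); 6→7: 7^2 + 1 = 50; 50−1 = 49
i=3: 49 = 7^2 (b=7); 7→8: 8^2 = 64; 64−1 = 63
i=4: 63 = 7·8 + 7 (b=8); 8→9: 7·9 + 7 = 70; 70−1 = 69

70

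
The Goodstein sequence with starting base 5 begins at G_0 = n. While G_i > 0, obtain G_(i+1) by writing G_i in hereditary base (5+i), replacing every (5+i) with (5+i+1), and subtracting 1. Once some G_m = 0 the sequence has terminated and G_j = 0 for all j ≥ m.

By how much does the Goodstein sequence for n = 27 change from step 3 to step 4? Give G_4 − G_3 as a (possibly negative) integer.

6

i=0: 27 = 5^2 + 2 (b=5); 5→6: 6^2 + 2 = 38; 38−1 = 37
i=1: 37 = 6^2 + 1 (b=6); 6→7: 7^2 + 1 = 50; 50−1 = 49
i=2: 49 = 7^2 (b=7); 7→8: 8^2 = 64; 64−1 = 63
i=3: 63 = 7·8 + 7 (b=8); 8→9: 7·9 + 7 = 70; 70−1 = 69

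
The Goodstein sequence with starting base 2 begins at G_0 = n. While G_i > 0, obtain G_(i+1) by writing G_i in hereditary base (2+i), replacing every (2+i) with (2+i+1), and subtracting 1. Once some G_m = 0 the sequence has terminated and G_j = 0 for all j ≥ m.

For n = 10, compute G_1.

base 2: 10 = 2^(2 + 1) + 2; at 3: 3^(3 + 1) + 3 = 84; next = 83
base 3: 83 = 3^(3 + 1) + 2; at 4: 4^(4 + 1) + 2 = 1026; next = 1025

83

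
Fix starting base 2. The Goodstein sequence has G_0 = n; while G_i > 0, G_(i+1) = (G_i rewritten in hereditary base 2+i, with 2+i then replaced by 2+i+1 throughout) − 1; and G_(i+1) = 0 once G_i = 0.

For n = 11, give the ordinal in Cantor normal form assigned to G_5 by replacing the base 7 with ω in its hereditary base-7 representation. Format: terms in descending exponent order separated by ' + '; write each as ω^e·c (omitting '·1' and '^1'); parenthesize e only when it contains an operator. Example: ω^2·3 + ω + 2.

base 2: 11 = 2^(2 + 1) + 2 + 1; at 3: 3^(3 + 1) + 3 + 1 = 85; next = 84
base 3: 84 = 3^(3 + 1) + 3; at 4: 4^(4 + 1) + 4 = 1028; next = 1027
base 4: 1027 = 4^(4 + 1) + 3; at 5: 5^(5 + 1) + 3 = 15628; next = 15627
base 5: 15627 = 5^(5 + 1) + 2; at 6: 6^(6 + 1) + 2 = 279938; next = 279937
base 6: 279937 = 6^(6 + 1) + 1; at 7: 7^(7 + 1) + 1 = 5764802; next = 5764801
base 7: 5764801 = 7^(7 + 1); at 8: 8^(8 + 1) = 134217728; next = 134217727

ω^(ω + 1)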